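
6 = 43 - 37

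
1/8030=1/8030 = 0.00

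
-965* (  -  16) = 15440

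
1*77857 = 77857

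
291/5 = 58 + 1/5 =58.20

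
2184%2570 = 2184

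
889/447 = 889/447  =  1.99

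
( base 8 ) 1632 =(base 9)1234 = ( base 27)174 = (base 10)922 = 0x39a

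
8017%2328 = 1033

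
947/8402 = 947/8402 = 0.11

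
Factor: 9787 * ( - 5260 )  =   - 2^2*5^1 * 263^1*9787^1 = -51479620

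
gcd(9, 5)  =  1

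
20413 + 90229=110642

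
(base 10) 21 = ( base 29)L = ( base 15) 16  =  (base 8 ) 25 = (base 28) l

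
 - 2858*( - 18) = 51444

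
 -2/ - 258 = 1/129 = 0.01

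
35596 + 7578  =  43174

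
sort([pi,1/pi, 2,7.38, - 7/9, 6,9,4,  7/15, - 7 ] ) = [  -  7, - 7/9,1/pi,7/15,2,pi,4,6,7.38, 9 ]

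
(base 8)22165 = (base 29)B2O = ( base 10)9333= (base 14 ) 3589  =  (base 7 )36132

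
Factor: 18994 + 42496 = 2^1*5^1*11^1*13^1*43^1=   61490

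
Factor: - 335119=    - 53^1*6323^1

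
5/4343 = 5/4343 = 0.00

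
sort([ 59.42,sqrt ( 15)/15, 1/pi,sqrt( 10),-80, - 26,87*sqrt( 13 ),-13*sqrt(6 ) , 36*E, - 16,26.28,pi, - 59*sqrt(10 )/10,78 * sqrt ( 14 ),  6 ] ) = [-80, - 13*sqrt( 6),-26, - 59* sqrt ( 10 ) /10, - 16,  sqrt(15 ) /15,1/pi,  pi,sqrt ( 10),6,26.28, 59.42, 36*E, 78*sqrt( 14),87 * sqrt ( 13 )]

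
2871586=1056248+1815338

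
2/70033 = 2/70033 = 0.00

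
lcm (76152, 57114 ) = 228456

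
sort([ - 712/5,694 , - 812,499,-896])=[-896,- 812, - 712/5 , 499, 694 ] 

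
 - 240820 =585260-826080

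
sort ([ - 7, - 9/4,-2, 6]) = [ - 7, - 9/4, - 2, 6 ] 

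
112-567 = -455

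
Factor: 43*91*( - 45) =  - 176085 =- 3^2 * 5^1*7^1*13^1*43^1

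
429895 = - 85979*( - 5 ) 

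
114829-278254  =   - 163425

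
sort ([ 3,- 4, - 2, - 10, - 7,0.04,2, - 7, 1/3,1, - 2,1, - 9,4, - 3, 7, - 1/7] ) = [ - 10 , - 9,  -  7,-7, - 4, - 3,- 2, - 2,-1/7 , 0.04,1/3,1, 1, 2 , 3, 4,7]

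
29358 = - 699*( - 42 ) 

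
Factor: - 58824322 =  - 2^1 * 29412161^1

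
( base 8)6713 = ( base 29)45M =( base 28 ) 4E3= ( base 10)3531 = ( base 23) 6FC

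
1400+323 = 1723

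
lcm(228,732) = 13908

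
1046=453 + 593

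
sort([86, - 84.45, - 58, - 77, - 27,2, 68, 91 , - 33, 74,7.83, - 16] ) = [ - 84.45, -77 ,-58,  -  33,-27, - 16 , 2, 7.83, 68 , 74,86,91 ]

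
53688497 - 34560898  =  19127599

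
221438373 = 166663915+54774458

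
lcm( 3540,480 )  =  28320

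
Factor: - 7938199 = -29^2*9439^1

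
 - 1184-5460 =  - 6644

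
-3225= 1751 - 4976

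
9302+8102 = 17404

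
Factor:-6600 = - 2^3*3^1*5^2*11^1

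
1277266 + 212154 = 1489420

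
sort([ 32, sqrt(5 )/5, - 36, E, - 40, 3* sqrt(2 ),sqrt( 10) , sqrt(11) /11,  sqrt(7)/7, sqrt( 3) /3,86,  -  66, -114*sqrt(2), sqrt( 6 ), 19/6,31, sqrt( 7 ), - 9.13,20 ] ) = [ - 114*sqrt(2), - 66, - 40, - 36, - 9.13 , sqrt( 11)/11, sqrt(7)/7, sqrt(5 )/5, sqrt( 3 )/3, sqrt( 6), sqrt( 7), E, sqrt(10 ), 19/6, 3*sqrt(2),20,31, 32,86 ] 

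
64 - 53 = 11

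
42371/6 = 7061+5/6 = 7061.83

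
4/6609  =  4/6609 = 0.00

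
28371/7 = 4053 = 4053.00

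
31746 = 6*5291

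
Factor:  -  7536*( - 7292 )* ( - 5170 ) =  - 284104487040 = - 2^7*3^1*5^1*11^1*47^1*157^1*1823^1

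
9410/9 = 1045+5/9 = 1045.56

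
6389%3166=57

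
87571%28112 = 3235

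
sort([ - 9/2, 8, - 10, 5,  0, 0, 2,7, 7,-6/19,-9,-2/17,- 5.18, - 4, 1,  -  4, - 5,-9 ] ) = [-10, - 9,-9,-5.18, - 5, - 9/2, - 4, - 4, - 6/19, - 2/17, 0, 0,1, 2,5, 7, 7, 8] 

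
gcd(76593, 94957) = 1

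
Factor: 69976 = 2^3*8747^1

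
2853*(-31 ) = - 88443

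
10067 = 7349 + 2718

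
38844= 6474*6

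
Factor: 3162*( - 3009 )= - 9514458=- 2^1*3^2 * 17^2*31^1 * 59^1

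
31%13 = 5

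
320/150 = 32/15 = 2.13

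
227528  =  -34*( - 6692) 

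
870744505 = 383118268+487626237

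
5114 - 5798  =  -684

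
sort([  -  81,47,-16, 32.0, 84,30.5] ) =[- 81, - 16, 30.5, 32.0, 47, 84 ] 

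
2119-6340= -4221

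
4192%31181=4192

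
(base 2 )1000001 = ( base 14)49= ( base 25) 2f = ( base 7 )122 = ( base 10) 65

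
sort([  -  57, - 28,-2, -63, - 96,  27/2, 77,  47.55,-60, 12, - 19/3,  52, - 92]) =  [ - 96, - 92,  -  63 ,-60, -57, - 28,  -  19/3,  -  2, 12, 27/2, 47.55, 52,77]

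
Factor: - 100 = -2^2*5^2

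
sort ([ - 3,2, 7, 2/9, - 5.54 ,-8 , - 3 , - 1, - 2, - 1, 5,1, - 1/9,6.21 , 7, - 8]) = [ - 8, - 8 , - 5.54, - 3,- 3, - 2, - 1, - 1, - 1/9 , 2/9,1,2 , 5,6.21, 7, 7]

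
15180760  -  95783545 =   -  80602785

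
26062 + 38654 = 64716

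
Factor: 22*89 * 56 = 109648=2^4*7^1*11^1*89^1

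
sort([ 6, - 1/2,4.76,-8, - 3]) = [ - 8, - 3, - 1/2,4.76,6]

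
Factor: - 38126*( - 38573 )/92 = 735317099/46 = 2^( - 1)* 11^1*17^1 *23^(-1 ) * 1733^1 * 2269^1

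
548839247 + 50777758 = 599617005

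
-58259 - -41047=-17212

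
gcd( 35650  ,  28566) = 46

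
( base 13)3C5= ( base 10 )668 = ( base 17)255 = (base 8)1234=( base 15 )2e8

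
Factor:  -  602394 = - 2^1*3^1*13^1 *7723^1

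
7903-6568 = 1335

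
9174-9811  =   - 637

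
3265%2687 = 578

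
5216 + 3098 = 8314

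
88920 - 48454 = 40466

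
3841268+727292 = 4568560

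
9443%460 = 243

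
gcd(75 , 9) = 3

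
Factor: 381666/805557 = 127222/268519 =2^1*63611^1*268519^(- 1) 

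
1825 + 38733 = 40558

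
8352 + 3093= 11445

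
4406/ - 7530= - 1 + 1562/3765 =-0.59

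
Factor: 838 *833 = 2^1*7^2*17^1*419^1 = 698054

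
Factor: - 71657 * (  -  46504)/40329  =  2^3 *3^(- 2)*131^1 * 547^1*4481^(-1) * 5813^1 = 3332337128/40329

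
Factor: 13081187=7^2  *239^1 * 1117^1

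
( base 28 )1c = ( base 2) 101000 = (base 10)40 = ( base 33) 17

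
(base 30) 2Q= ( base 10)86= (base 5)321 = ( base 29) 2S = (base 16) 56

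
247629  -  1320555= - 1072926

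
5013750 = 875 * 5730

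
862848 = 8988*96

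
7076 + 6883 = 13959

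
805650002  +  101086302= 906736304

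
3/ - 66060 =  - 1/22020 = - 0.00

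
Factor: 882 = 2^1*3^2 *7^2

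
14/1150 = 7/575 = 0.01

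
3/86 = 3/86  =  0.03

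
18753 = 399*47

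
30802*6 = 184812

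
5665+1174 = 6839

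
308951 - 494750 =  - 185799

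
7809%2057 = 1638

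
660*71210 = 46998600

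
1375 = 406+969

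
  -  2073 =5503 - 7576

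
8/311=8/311 = 0.03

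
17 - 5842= - 5825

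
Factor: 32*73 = 2^5*73^1 = 2336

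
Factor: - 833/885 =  - 3^( - 1 )*5^ ( - 1 )*7^2*17^1*59^(-1 ) 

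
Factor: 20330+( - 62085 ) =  - 41755 = - 5^1 * 7^1*1193^1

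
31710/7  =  4530 = 4530.00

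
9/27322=9/27322 = 0.00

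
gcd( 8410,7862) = 2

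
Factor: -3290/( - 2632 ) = 5/4 = 2^(-2 )*5^1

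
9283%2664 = 1291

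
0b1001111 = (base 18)47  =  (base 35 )29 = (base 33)2D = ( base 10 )79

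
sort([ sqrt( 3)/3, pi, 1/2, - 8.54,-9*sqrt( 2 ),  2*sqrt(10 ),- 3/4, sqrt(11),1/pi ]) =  [ - 9 * sqrt( 2 ), - 8.54, - 3/4,  1/pi,  1/2, sqrt( 3)/3, pi, sqrt( 11), 2*sqrt( 10)]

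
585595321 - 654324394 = - 68729073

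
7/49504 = 1/7072 = 0.00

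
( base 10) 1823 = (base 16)71F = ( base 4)130133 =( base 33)1M8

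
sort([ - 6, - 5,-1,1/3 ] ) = [ - 6, - 5,  -  1,  1/3] 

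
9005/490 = 18  +  37/98 = 18.38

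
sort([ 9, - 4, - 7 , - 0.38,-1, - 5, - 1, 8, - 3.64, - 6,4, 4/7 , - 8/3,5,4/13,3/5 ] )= [ - 7, - 6, - 5, - 4, - 3.64,-8/3, - 1, - 1, - 0.38, 4/13,4/7,3/5,4,5,  8 , 9]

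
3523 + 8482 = 12005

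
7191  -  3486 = 3705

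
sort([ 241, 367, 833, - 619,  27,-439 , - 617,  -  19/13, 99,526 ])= [ - 619, - 617,  -  439, - 19/13, 27, 99, 241, 367, 526,833]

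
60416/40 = 1510 + 2/5 = 1510.40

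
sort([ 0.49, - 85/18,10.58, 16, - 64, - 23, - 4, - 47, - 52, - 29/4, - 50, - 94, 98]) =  [ - 94, - 64,- 52, - 50 ,-47, - 23, - 29/4, - 85/18, - 4, 0.49, 10.58, 16,  98] 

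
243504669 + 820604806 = 1064109475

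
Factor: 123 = 3^1 * 41^1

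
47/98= 47/98=0.48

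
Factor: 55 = 5^1 * 11^1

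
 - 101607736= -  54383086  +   - 47224650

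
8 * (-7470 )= - 59760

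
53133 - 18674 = 34459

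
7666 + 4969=12635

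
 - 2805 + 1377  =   - 1428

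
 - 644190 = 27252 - 671442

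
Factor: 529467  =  3^1 *176489^1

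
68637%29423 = 9791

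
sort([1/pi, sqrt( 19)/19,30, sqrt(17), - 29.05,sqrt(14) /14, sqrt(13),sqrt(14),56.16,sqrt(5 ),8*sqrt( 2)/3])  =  [ - 29.05, sqrt(19)/19,sqrt( 14)/14,1/pi, sqrt(5),sqrt ( 13 ),  sqrt(14),8*sqrt( 2 )/3,sqrt(17), 30,56.16 ]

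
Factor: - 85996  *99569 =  - 8562535724 = -2^2 *17^1*5857^1*21499^1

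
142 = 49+93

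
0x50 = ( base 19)44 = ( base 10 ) 80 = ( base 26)32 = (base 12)68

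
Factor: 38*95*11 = 39710 = 2^1 * 5^1*11^1*19^2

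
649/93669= 649/93669   =  0.01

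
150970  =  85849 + 65121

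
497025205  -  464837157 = 32188048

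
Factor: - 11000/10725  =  -2^3 *3^( - 1 )*5^1*13^(- 1 ) = - 40/39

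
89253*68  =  6069204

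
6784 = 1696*4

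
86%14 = 2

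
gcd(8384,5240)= 1048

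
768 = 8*96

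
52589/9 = 52589/9 = 5843.22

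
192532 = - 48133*( - 4)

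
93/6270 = 31/2090 = 0.01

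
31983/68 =470 + 23/68 =470.34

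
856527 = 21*40787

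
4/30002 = 2/15001 = 0.00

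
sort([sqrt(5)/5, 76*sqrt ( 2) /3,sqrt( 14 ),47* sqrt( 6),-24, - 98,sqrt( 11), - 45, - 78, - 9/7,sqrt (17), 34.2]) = [ - 98, - 78, - 45,  -  24,-9/7, sqrt( 5)/5,sqrt( 11),sqrt( 14), sqrt( 17),34.2, 76*sqrt( 2)/3,47*sqrt(6)]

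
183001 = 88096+94905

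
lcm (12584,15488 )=201344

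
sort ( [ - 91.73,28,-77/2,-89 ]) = [ - 91.73, - 89, - 77/2,28 ] 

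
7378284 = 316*23349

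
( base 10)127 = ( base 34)3p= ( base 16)7f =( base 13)9a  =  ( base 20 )67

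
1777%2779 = 1777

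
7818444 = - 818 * ( - 9558 ) 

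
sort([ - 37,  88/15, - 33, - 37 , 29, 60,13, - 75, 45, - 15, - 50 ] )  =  [ - 75, - 50, - 37  , - 37, -33, - 15,  88/15, 13, 29,45, 60] 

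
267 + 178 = 445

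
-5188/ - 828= 1297/207 = 6.27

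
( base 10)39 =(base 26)1d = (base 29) 1A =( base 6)103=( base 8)47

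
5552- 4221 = 1331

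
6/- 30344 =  - 3/15172 = - 0.00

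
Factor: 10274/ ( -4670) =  - 5^ ( - 1) * 11^1 = - 11/5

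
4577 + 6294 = 10871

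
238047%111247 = 15553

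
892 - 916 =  - 24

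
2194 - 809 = 1385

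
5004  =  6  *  834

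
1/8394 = 1/8394 = 0.00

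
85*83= 7055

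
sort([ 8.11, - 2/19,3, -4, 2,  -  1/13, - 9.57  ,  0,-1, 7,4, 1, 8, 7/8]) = [ - 9.57, - 4, - 1, - 2/19,  -  1/13, 0, 7/8, 1, 2  ,  3, 4, 7, 8,8.11 ]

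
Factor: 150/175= 6/7 = 2^1 * 3^1*7^( - 1)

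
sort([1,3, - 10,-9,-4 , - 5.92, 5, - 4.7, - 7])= [ - 10, - 9, - 7,-5.92, - 4.7,-4,  1, 3 , 5]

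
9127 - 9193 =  - 66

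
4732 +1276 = 6008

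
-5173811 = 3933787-9107598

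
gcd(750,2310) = 30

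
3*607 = 1821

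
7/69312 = 7/69312 = 0.00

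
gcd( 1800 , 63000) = 1800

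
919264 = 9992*92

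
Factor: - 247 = - 13^1*19^1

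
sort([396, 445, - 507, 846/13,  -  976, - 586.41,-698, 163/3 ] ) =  [ - 976,-698,- 586.41, - 507 , 163/3, 846/13,  396,445 ]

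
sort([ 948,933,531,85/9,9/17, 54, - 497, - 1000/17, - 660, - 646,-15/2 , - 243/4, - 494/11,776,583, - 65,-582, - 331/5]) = [ - 660, - 646, - 582, - 497, - 331/5, - 65, - 243/4, - 1000/17, - 494/11, - 15/2 , 9/17,85/9,54,531,583, 776, 933, 948]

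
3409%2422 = 987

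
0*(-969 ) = 0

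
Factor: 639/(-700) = - 2^( - 2) * 3^2*5^( - 2)*7^( - 1 )*71^1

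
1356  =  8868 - 7512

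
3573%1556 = 461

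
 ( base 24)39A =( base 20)4HE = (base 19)57g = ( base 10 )1954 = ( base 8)3642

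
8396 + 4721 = 13117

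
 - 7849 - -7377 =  - 472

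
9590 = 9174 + 416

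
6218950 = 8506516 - 2287566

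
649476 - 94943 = 554533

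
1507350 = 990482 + 516868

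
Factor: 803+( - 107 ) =2^3*3^1*29^1=   696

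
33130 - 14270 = 18860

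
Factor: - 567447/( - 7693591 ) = 3^1 *821^( - 1 )*9371^( - 1)*189149^1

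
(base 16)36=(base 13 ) 42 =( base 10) 54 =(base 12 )46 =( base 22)2A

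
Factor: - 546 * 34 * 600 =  - 11138400 = - 2^5*  3^2 * 5^2 *7^1*13^1*17^1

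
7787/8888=7787/8888 = 0.88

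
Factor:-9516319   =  -23^1*413753^1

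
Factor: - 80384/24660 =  - 20096/6165 = -  2^7*3^(  -  2 )*5^( - 1 )*137^( - 1)*157^1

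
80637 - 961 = 79676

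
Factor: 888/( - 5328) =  - 1/6 = - 2^( - 1)*3^(-1 ) 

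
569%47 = 5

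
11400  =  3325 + 8075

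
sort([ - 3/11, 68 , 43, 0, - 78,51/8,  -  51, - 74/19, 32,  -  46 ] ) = [ -78,  -  51, - 46 , - 74/19,  -  3/11, 0, 51/8 , 32 , 43, 68 ]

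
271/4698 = 271/4698 = 0.06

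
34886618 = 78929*442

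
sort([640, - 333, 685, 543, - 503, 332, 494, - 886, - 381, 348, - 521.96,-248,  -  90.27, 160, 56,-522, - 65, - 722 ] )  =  [ - 886,  -  722,  -  522, - 521.96, - 503,-381,  -  333, - 248, - 90.27 , - 65,56, 160, 332, 348, 494, 543, 640, 685 ]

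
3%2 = 1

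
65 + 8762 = 8827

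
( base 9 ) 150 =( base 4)1332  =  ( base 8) 176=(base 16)7e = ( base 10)126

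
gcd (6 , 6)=6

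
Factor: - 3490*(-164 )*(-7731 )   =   - 4424915160 = - 2^3*3^2* 5^1 *41^1*349^1 *859^1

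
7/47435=7/47435 = 0.00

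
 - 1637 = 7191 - 8828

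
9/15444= 1/1716 = 0.00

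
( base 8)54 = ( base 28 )1G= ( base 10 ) 44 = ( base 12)38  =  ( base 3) 1122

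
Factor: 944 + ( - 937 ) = 7 =7^1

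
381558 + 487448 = 869006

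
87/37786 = 87/37786 = 0.00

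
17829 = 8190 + 9639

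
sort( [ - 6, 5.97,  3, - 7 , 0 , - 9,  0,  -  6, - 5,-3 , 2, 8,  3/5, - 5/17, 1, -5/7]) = [ - 9,  -  7 , - 6, - 6, - 5,  -  3, - 5/7,-5/17,0, 0, 3/5, 1, 2,  3,5.97, 8]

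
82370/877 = 93 + 809/877 = 93.92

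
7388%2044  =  1256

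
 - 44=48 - 92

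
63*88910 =5601330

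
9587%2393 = 15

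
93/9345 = 31/3115 =0.01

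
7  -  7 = 0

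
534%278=256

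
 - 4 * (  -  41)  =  164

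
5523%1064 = 203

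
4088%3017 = 1071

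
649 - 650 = - 1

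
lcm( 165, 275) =825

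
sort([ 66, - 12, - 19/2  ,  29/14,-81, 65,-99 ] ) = [ - 99, - 81, -12, - 19/2 , 29/14,65,66 ] 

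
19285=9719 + 9566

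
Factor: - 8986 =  - 2^1*4493^1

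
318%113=92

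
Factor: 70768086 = 2^1 * 3^1*2789^1 * 4229^1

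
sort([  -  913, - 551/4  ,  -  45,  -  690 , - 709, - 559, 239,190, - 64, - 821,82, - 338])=[ - 913,  -  821, - 709, - 690, - 559 , - 338, - 551/4, - 64, - 45, 82,  190 , 239]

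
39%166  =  39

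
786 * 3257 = 2560002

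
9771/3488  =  9771/3488 = 2.80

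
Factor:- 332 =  - 2^2 * 83^1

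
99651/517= 99651/517 = 192.75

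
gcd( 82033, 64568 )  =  7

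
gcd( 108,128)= 4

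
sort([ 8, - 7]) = [ - 7, 8]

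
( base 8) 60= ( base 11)44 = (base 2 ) 110000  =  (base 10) 48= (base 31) 1h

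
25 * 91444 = 2286100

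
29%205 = 29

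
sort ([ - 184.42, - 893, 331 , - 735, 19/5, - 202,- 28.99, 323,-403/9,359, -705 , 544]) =[ - 893 ,-735, - 705, - 202, - 184.42, - 403/9, - 28.99,19/5, 323, 331,359,544 ]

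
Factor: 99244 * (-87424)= -8676307456 = -  2^9*43^1*577^1*683^1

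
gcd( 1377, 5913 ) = 81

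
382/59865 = 382/59865 = 0.01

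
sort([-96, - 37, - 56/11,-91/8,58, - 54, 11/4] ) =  [ - 96,-54,-37,-91/8, - 56/11,11/4,58 ] 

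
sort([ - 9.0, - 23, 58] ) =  [ - 23, - 9.0,  58] 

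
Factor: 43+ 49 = 92 = 2^2*23^1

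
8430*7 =59010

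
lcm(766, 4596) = 4596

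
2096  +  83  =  2179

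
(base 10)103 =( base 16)67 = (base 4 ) 1213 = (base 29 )3G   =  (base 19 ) 58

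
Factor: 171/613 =3^2 * 19^1*613^( - 1)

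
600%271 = 58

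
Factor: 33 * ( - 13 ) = - 3^1*11^1*13^1 = - 429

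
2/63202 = 1/31601= 0.00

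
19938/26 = 9969/13 = 766.85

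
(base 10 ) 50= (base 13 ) 3b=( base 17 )2G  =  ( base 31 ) 1J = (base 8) 62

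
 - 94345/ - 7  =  13477+6/7 = 13477.86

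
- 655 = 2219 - 2874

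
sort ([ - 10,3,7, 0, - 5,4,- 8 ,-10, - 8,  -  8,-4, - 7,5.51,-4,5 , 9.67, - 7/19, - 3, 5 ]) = [ - 10,  -  10, - 8, - 8, - 8,  -  7, - 5 , - 4,-4, - 3, - 7/19, 0,3, 4,5 , 5,5.51,7,9.67 ]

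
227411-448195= - 220784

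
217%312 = 217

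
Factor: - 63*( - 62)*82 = 2^2 * 3^2*7^1*31^1*41^1 = 320292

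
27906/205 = 136+26/205 = 136.13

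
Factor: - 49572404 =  - 2^2*7^1*47^1*139^1*271^1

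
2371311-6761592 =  - 4390281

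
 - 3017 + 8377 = 5360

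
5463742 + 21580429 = 27044171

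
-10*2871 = -28710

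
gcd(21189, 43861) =1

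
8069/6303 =8069/6303 = 1.28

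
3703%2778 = 925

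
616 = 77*8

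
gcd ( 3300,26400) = 3300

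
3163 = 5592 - 2429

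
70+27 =97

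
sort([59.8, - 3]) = [ - 3, 59.8]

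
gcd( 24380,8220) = 20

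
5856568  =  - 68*(- 86126)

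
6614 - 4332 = 2282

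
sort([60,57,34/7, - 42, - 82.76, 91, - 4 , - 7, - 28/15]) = [-82.76, - 42, - 7, - 4, - 28/15, 34/7, 57,60,91 ] 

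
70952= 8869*8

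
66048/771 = 22016/257=85.67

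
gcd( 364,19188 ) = 52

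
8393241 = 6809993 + 1583248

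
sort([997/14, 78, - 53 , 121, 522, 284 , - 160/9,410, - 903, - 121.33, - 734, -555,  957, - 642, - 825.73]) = [ - 903, - 825.73,-734 , - 642, - 555, - 121.33 , - 53, - 160/9,997/14 , 78,121,284,  410,  522,957 ] 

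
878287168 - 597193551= 281093617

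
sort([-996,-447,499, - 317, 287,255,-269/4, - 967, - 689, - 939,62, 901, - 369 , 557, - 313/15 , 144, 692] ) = [-996 , - 967, - 939, - 689, - 447, - 369, - 317, - 269/4, -313/15,62,144,255,287,499,  557,692, 901]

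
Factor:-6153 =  - 3^1 * 7^1* 293^1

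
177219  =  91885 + 85334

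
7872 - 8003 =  - 131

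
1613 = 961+652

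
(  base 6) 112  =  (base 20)24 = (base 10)44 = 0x2C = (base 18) 28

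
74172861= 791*93771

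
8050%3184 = 1682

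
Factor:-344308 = - 2^2 * 86077^1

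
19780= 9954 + 9826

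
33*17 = 561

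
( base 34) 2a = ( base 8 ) 116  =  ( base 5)303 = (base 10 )78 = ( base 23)39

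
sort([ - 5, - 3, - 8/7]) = [ -5, - 3,-8/7] 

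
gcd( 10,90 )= 10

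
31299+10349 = 41648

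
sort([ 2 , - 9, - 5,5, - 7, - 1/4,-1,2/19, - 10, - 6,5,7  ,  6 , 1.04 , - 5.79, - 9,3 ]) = [ - 10, - 9, - 9, - 7, - 6, -5.79,-5,  -  1, - 1/4, 2/19,1.04,2, 3, 5,5,6,7 ]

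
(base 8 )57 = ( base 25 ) 1m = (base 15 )32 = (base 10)47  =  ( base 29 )1I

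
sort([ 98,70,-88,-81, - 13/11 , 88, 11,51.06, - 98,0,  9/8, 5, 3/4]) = [ - 98,-88 ,-81, - 13/11 , 0, 3/4,9/8,  5, 11, 51.06, 70,88 , 98]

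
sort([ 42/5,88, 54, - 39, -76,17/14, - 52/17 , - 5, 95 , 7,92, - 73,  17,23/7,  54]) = [  -  76, - 73, - 39, - 5,-52/17,17/14, 23/7 , 7,42/5, 17,54,54,88,92,95] 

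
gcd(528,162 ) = 6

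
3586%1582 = 422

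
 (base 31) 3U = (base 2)1111011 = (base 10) 123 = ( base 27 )4F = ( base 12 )a3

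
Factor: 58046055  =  3^1*5^1*241^1*16057^1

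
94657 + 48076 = 142733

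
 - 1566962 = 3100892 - 4667854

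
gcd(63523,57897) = 1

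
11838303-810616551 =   -  798778248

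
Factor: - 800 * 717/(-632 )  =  71700/79 = 2^2*3^1* 5^2 *79^ (-1 )*239^1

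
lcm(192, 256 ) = 768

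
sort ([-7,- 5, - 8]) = [ - 8 , - 7, -5 ]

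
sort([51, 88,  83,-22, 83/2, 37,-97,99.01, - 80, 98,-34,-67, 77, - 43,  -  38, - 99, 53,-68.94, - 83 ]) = [ - 99,-97, - 83, - 80, - 68.94,-67, - 43, -38 , - 34, - 22, 37,83/2,51, 53, 77, 83, 88,98, 99.01 ]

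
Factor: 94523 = 11^1*13^1*661^1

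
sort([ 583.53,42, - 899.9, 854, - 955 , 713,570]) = [  -  955, -899.9, 42 , 570, 583.53,713,854]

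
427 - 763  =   - 336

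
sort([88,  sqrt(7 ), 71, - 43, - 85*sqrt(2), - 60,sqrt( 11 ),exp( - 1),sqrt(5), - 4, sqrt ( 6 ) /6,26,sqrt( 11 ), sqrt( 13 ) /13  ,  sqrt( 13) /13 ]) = [ - 85*sqrt(2 ), - 60,-43, - 4, sqrt( 13) /13,  sqrt(13 ) /13,exp(-1),sqrt (6 ) /6, sqrt ( 5 ),sqrt( 7 ),sqrt( 11 ),sqrt(11),  26,71, 88 ]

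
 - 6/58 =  - 1+ 26/29 = - 0.10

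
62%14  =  6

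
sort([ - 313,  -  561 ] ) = [  -  561, - 313] 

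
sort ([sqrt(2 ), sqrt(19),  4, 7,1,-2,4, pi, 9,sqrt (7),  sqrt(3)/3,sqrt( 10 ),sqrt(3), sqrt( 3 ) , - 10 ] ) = [ - 10,-2,sqrt( 3 )/3,1, sqrt (2 ),sqrt(3),sqrt(3 ),sqrt( 7),pi, sqrt ( 10), 4,4,sqrt( 19),  7,  9]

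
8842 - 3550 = 5292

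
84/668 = 21/167  =  0.13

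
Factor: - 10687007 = - 10687007^1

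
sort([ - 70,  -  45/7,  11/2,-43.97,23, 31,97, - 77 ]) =[ - 77, - 70, - 43.97, - 45/7, 11/2, 23,31, 97]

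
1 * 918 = 918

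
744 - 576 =168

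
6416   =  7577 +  - 1161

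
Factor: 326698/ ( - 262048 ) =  - 2^( - 4)*19^(  -  1 )*379^1 = -  379/304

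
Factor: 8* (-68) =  - 544 = -2^5*17^1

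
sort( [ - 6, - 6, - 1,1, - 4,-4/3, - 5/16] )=[-6 ,-6,-4,  -  4/3, - 1,-5/16,  1 ] 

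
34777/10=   34777/10 = 3477.70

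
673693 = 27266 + 646427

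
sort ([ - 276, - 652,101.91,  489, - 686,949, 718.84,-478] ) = [-686,-652,-478, - 276 , 101.91, 489, 718.84, 949 ] 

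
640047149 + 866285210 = 1506332359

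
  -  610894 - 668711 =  - 1279605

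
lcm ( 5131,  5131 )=5131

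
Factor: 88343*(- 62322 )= - 5505712446 = - 2^1*3^1*13^1 * 17^1*23^2 * 47^1*167^1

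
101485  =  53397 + 48088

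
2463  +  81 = 2544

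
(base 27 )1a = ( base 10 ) 37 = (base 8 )45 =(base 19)1I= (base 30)17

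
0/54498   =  0 = 0.00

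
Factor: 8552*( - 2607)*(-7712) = 2^8*3^1*11^1*79^1* 241^1*1069^1 = 171939533568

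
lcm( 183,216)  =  13176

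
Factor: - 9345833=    - 7^1*101^1*13219^1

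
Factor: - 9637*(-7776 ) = 2^5 * 3^5 * 23^1*419^1 = 74937312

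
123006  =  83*1482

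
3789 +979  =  4768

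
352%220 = 132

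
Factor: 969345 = 3^2*5^1*13^1*1657^1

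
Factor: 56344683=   3^1*18781561^1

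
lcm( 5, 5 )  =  5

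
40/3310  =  4/331 = 0.01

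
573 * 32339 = 18530247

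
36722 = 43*854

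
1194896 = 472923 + 721973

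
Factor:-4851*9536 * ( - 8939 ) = 413510416704= 2^6 * 3^2* 7^3 * 11^1*149^1 * 1277^1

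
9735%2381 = 211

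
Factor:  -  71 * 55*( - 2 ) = 7810=2^1 * 5^1 * 11^1*71^1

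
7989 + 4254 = 12243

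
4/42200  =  1/10550 = 0.00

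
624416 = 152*4108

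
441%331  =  110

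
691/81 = 691/81=8.53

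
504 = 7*72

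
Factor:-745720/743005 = -2^3*103^1 * 821^( - 1 )=- 824/821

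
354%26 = 16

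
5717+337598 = 343315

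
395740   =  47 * 8420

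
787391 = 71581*11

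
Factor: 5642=2^1 * 7^1 * 13^1*31^1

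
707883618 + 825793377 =1533676995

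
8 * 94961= 759688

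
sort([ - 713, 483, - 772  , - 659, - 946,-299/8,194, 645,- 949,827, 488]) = [-949,-946,  -  772, - 713 , - 659, - 299/8, 194, 483,488, 645, 827] 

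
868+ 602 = 1470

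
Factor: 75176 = 2^3*9397^1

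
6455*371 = 2394805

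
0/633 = 0 = 0.00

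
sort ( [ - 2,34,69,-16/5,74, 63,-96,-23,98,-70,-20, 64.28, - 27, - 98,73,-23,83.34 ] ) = [ - 98,-96, - 70, - 27,-23,-23, - 20,-16/5, - 2, 34,63,64.28,  69, 73, 74,83.34,98]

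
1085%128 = 61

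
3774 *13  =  49062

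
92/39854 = 46/19927 = 0.00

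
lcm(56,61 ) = 3416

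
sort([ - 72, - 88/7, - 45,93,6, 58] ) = [-72  , - 45, - 88/7,6, 58, 93]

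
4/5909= 4/5909 = 0.00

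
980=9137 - 8157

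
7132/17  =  7132/17  =  419.53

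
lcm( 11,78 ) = 858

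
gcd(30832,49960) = 8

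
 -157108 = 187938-345046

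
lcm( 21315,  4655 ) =404985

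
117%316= 117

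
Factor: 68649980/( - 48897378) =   -  34324990/24448689  =  - 2^1*3^(-3 )*5^1* 7^2 * 70051^1*905507^( - 1 ) 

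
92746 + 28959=121705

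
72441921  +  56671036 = 129112957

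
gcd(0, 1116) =1116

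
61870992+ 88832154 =150703146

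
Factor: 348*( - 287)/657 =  - 33292/219 = - 2^2*3^(  -  1) * 7^1 *29^1*41^1*73^(-1)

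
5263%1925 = 1413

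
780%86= 6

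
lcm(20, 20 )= 20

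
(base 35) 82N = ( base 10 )9893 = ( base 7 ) 40562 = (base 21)1192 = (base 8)23245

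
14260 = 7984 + 6276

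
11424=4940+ 6484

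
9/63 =1/7=0.14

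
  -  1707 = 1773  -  3480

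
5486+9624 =15110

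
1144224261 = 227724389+916499872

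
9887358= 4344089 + 5543269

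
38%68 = 38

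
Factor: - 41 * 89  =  -3649 = - 41^1*89^1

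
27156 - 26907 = 249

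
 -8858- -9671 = 813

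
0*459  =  0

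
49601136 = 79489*624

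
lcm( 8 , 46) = 184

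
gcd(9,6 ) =3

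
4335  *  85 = 368475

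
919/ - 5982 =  - 919/5982= - 0.15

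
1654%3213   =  1654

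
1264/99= 12  +  76/99 = 12.77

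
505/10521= 505/10521=0.05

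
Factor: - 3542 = -2^1 * 7^1*11^1*23^1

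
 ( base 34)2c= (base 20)40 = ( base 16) 50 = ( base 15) 55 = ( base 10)80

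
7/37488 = 7/37488 = 0.00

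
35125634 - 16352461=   18773173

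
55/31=1 + 24/31 = 1.77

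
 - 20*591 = -11820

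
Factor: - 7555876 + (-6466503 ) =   -  7^2*286171^1 = -  14022379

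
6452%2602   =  1248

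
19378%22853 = 19378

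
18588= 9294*2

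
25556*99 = 2530044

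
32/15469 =32/15469  =  0.00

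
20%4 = 0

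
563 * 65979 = 37146177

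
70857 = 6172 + 64685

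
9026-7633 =1393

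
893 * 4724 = 4218532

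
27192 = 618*44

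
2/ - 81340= - 1/40670 = -0.00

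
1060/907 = 1060/907 = 1.17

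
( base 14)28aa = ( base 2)1110000100110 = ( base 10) 7206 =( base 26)ah4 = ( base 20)I06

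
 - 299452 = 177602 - 477054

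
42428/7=42428/7 = 6061.14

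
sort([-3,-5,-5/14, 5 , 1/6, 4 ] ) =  [ - 5 ,-3, - 5/14,1/6,4,5]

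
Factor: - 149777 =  - 19^1*7883^1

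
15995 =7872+8123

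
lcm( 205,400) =16400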